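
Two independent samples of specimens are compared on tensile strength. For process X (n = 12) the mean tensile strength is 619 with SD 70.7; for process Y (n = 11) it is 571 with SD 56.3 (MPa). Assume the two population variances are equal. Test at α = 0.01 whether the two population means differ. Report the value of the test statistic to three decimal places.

Let group 1 = process X, group 2 = process Y. H0: μ_1 = μ_2; H1: μ_1 ≠ μ_2 (two-sample pooled-variance t-test, two-sided).
s_p² = [(12−1)·70.7² + (11−1)·56.3²]/(12+11−2) = 4127.63
t = (619 − 571)/√[4127.63·(1/12 + 1/11)] = 1.790
df = n₁ + n₂ − 2 = 21
Two-sided p-value ≈ 0.0879
Since p ≈ 0.0879 > α = 0.01, fail to reject H0; the data do not provide sufficient evidence against H0.

1.790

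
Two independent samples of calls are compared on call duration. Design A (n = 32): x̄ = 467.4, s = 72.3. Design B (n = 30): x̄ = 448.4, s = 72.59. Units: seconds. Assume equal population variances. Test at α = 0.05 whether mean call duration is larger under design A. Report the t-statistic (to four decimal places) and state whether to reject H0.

t = 1.0321; fail to reject H0

Let group 1 = design A, group 2 = design B. H0: μ_1 = μ_2; H1: μ_1 > μ_2 (two-sample pooled-variance t-test, right-tailed).
s_p² = [(32−1)·72.3² + (30−1)·72.59²]/(32+30−2) = 5247.6
t = (467.4 − 448.4)/√[5247.6·(1/32 + 1/30)] = 1.0321
df = n₁ + n₂ − 2 = 60
p-value = P(T ≥ 1.0321) ≈ 0.1531
Since p ≈ 0.1531 > α = 0.05, fail to reject H0; the data do not provide sufficient evidence against H0.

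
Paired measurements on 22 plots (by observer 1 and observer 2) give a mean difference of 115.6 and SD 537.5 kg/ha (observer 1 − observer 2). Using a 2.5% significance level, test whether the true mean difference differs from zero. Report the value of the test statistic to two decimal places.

H0: μ_d = 0; H1: μ_d ≠ 0 (paired t-test on the differences, two-sided).
t = d̄/(s_d/√n) = 115.6/(537.5/√22) = 1.01
df = n − 1 = 21
Two-sided p-value ≈ 0.3246
Since p ≈ 0.3246 > α = 0.025, fail to reject H0; the data do not provide sufficient evidence against H0.

1.01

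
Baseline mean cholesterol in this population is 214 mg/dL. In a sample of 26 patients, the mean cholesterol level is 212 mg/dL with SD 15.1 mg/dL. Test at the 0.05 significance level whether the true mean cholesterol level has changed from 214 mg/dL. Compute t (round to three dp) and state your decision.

t = -0.675; fail to reject H0

H0: μ = 214; H1: μ ≠ 214 (one-sample t-test, two-sided).
t = (x̄ − μ₀)/(s/√n) = (212 − 214)/(15.1/√26) = -0.675
df = n − 1 = 25
Two-sided p-value ≈ 0.506
Since p ≈ 0.506 > α = 0.05, fail to reject H0; the data do not provide sufficient evidence against H0.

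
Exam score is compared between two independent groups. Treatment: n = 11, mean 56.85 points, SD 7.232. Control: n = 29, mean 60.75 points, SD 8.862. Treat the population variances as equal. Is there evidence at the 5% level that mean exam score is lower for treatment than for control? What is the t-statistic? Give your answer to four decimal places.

-1.3013

Let group 1 = treatment, group 2 = control. H0: μ_1 = μ_2; H1: μ_1 < μ_2 (two-sample pooled-variance t-test, left-tailed).
s_p² = [(11−1)·7.232² + (29−1)·8.862²]/(11+29−2) = 71.6316
t = (56.85 − 60.75)/√[71.6316·(1/11 + 1/29)] = -1.3013
df = n₁ + n₂ − 2 = 38
p-value = P(T ≤ -1.3013) ≈ 0.100
Since p ≈ 0.100 > α = 0.05, fail to reject H0; the evidence is not statistically significant.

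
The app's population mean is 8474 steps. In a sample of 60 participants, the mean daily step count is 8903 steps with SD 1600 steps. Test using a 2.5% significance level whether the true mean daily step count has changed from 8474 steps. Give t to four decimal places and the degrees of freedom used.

H0: μ = 8474; H1: μ ≠ 8474 (one-sample t-test, two-sided).
t = (x̄ − μ₀)/(s/√n) = (8903 − 8474)/(1600/√60) = 2.0769
df = n − 1 = 59
Two-sided p-value ≈ 0.0422
Since p ≈ 0.0422 > α = 0.025, fail to reject H0; the evidence is not statistically significant.

t = 2.0769, df = 59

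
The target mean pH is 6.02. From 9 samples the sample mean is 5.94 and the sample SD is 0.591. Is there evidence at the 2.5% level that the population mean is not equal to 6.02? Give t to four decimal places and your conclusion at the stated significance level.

t = -0.4061; fail to reject H0

H0: μ = 6.02; H1: μ ≠ 6.02 (one-sample t-test, two-sided).
t = (x̄ − μ₀)/(s/√n) = (5.94 − 6.02)/(0.591/√9) = -0.4061
df = n − 1 = 8
Two-sided p-value ≈ 0.695
Since p ≈ 0.695 > α = 0.025, fail to reject H0; the evidence is not statistically significant.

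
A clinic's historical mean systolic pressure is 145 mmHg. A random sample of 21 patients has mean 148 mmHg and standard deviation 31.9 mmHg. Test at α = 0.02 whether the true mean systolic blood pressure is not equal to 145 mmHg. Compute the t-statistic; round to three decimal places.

H0: μ = 145; H1: μ ≠ 145 (one-sample t-test, two-sided).
t = (x̄ − μ₀)/(s/√n) = (148 − 145)/(31.9/√21) = 0.431
df = n − 1 = 20
Two-sided p-value ≈ 0.6711
Since p ≈ 0.6711 > α = 0.02, fail to reject H0; the evidence is not statistically significant.

0.431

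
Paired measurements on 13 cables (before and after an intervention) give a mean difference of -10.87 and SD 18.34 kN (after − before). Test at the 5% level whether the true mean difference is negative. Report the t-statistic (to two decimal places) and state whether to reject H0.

H0: μ_d = 0; H1: μ_d < 0 (paired t-test on the differences, left-tailed).
t = d̄/(s_d/√n) = -10.87/(18.34/√13) = -2.14
df = n − 1 = 12
p-value = P(T ≤ -2.14) ≈ 0.027
Since p ≈ 0.027 < α = 0.05, reject H0; the data support H1.

t = -2.14; reject H0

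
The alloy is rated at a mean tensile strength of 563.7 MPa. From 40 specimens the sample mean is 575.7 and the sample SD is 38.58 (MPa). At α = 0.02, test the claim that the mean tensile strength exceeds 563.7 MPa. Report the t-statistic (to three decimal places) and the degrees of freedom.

t = 1.967, df = 39

H0: μ = 563.7; H1: μ > 563.7 (one-sample t-test, right-tailed).
t = (x̄ − μ₀)/(s/√n) = (575.7 − 563.7)/(38.58/√40) = 1.967
df = n − 1 = 39
p-value = P(T ≥ 1.967) ≈ 0.0282
Since p ≈ 0.0282 > α = 0.02, fail to reject H0; the evidence is not statistically significant.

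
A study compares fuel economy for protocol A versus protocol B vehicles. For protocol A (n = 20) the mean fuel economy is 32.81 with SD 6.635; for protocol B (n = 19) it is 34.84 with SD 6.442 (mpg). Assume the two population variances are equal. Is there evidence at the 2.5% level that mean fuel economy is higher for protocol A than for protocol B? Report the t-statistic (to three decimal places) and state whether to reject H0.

t = -0.969; fail to reject H0

Let group 1 = protocol A, group 2 = protocol B. H0: μ_1 = μ_2; H1: μ_1 > μ_2 (two-sample pooled-variance t-test, right-tailed).
s_p² = [(20−1)·6.635² + (19−1)·6.442²]/(20+19−2) = 42.7954
t = (32.81 − 34.84)/√[42.7954·(1/20 + 1/19)] = -0.969
df = n₁ + n₂ − 2 = 37
p-value = P(T ≥ -0.969) ≈ 0.830
Since p ≈ 0.830 > α = 0.025, fail to reject H0; the data do not provide sufficient evidence against H0.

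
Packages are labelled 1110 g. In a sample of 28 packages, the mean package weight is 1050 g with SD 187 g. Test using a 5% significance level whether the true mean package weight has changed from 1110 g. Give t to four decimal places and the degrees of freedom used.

t = -1.6978, df = 27

H0: μ = 1110; H1: μ ≠ 1110 (one-sample t-test, two-sided).
t = (x̄ − μ₀)/(s/√n) = (1050 − 1110)/(187/√28) = -1.6978
df = n − 1 = 27
Two-sided p-value ≈ 0.1010
Since p ≈ 0.1010 > α = 0.05, fail to reject H0; the evidence is not statistically significant.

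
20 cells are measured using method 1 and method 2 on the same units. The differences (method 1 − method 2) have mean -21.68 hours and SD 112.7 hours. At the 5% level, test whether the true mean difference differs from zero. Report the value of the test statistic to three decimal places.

H0: μ_d = 0; H1: μ_d ≠ 0 (paired t-test on the differences, two-sided).
t = d̄/(s_d/√n) = -21.68/(112.7/√20) = -0.860
df = n − 1 = 19
Two-sided p-value ≈ 0.400
Since p ≈ 0.400 > α = 0.05, fail to reject H0; the data do not provide sufficient evidence against H0.

-0.860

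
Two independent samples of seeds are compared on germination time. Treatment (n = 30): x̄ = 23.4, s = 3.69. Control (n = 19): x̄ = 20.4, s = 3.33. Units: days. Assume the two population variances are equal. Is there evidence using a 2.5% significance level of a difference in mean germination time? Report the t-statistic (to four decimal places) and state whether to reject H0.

Let group 1 = treatment, group 2 = control. H0: μ_1 = μ_2; H1: μ_1 ≠ μ_2 (two-sample pooled-variance t-test, two-sided).
s_p² = [(30−1)·3.69² + (19−1)·3.33²]/(30+19−2) = 12.6482
t = (23.4 − 20.4)/√[12.6482·(1/30 + 1/19)] = 2.8770
df = n₁ + n₂ − 2 = 47
Two-sided p-value ≈ 0.0060
Since p ≈ 0.0060 < α = 0.025, reject H0; the evidence is statistically significant.

t = 2.8770; reject H0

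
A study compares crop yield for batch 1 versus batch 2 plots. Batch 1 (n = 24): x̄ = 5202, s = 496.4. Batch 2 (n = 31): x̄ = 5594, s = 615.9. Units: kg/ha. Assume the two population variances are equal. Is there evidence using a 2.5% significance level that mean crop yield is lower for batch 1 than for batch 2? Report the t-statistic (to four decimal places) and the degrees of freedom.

Let group 1 = batch 1, group 2 = batch 2. H0: μ_1 = μ_2; H1: μ_1 < μ_2 (two-sample pooled-variance t-test, left-tailed).
s_p² = [(24−1)·496.4² + (31−1)·615.9²]/(24+31−2) = 321651
t = (5202 − 5594)/√[321651·(1/24 + 1/31)] = -2.5421
df = n₁ + n₂ − 2 = 53
p-value = P(T ≤ -2.5421) ≈ 0.007
Since p ≈ 0.007 < α = 0.025, reject H0; the evidence is statistically significant.

t = -2.5421, df = 53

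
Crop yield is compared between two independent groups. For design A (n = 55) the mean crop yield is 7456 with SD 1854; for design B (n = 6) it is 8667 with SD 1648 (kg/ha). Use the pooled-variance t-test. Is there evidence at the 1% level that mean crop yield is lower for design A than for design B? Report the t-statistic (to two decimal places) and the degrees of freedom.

t = -1.53, df = 59

Let group 1 = design A, group 2 = design B. H0: μ_1 = μ_2; H1: μ_1 < μ_2 (two-sample pooled-variance t-test, left-tailed).
s_p² = [(55−1)·1854² + (6−1)·1648²]/(55+6−2) = 3376180
t = (7456 − 8667)/√[3376180·(1/55 + 1/6)] = -1.53
df = n₁ + n₂ − 2 = 59
p-value = P(T ≤ -1.53) ≈ 0.0653
Since p ≈ 0.0653 > α = 0.01, fail to reject H0; the evidence is not statistically significant.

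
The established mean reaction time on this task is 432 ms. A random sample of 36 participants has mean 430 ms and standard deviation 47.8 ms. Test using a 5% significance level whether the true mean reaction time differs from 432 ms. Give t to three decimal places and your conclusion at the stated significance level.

t = -0.251; fail to reject H0

H0: μ = 432; H1: μ ≠ 432 (one-sample t-test, two-sided).
t = (x̄ − μ₀)/(s/√n) = (430 − 432)/(47.8/√36) = -0.251
df = n − 1 = 35
Two-sided p-value ≈ 0.803
Since p ≈ 0.803 > α = 0.05, fail to reject H0; the data do not provide sufficient evidence against H0.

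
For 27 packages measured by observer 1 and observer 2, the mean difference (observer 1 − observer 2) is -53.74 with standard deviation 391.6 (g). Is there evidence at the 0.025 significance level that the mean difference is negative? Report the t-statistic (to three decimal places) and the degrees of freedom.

t = -0.713, df = 26

H0: μ_d = 0; H1: μ_d < 0 (paired t-test on the differences, left-tailed).
t = d̄/(s_d/√n) = -53.74/(391.6/√27) = -0.713
df = n − 1 = 26
p-value = P(T ≤ -0.713) ≈ 0.2411
Since p ≈ 0.2411 > α = 0.025, fail to reject H0; the data do not provide sufficient evidence against H0.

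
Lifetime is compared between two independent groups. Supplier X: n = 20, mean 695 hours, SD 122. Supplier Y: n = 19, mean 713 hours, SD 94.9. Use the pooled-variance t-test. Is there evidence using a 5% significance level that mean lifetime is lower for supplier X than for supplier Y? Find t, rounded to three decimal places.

Let group 1 = supplier X, group 2 = supplier Y. H0: μ_1 = μ_2; H1: μ_1 < μ_2 (two-sample pooled-variance t-test, left-tailed).
s_p² = [(20−1)·122² + (19−1)·94.9²]/(20+19−2) = 12024.4
t = (695 − 713)/√[12024.4·(1/20 + 1/19)] = -0.512
df = n₁ + n₂ − 2 = 37
p-value = P(T ≤ -0.512) ≈ 0.3057
Since p ≈ 0.3057 > α = 0.05, fail to reject H0; the data do not provide sufficient evidence against H0.

-0.512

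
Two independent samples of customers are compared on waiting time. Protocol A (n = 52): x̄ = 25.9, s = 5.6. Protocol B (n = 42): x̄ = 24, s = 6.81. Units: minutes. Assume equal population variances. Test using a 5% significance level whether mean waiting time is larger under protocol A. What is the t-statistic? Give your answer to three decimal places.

1.485

Let group 1 = protocol A, group 2 = protocol B. H0: μ_1 = μ_2; H1: μ_1 > μ_2 (two-sample pooled-variance t-test, right-tailed).
s_p² = [(52−1)·5.6² + (42−1)·6.81²]/(52+42−2) = 38.052
t = (25.9 − 24)/√[38.052·(1/52 + 1/42)] = 1.485
df = n₁ + n₂ − 2 = 92
p-value = P(T ≥ 1.485) ≈ 0.0705
Since p ≈ 0.0705 > α = 0.05, fail to reject H0; the evidence is not statistically significant.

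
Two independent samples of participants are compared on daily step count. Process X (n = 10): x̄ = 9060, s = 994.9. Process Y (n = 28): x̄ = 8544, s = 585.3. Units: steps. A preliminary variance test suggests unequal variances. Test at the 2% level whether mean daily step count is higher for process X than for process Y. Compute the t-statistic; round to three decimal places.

1.547

Let group 1 = process X, group 2 = process Y. H0: μ_1 = μ_2; H1: μ_1 > μ_2 (Welch's two-sample t-test, right-tailed).
t = (x̄_1 − x̄_2)/√(s_1²/n_1 + s_2²/n_2) = (9060 − 8544)/√(994.9²/10 + 585.3²/28) = 1.547
Welch–Satterthwaite df ≈ 11.30
p-value = P(T ≥ 1.547) ≈ 0.075
Since p ≈ 0.075 > α = 0.02, fail to reject H0; the data do not provide sufficient evidence against H0.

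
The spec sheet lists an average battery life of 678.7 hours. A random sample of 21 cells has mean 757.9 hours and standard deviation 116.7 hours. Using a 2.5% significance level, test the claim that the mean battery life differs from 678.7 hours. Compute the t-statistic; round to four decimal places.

3.1100

H0: μ = 678.7; H1: μ ≠ 678.7 (one-sample t-test, two-sided).
t = (x̄ − μ₀)/(s/√n) = (757.9 − 678.7)/(116.7/√21) = 3.1100
df = n − 1 = 20
Two-sided p-value ≈ 0.0055
Since p ≈ 0.0055 < α = 0.025, reject H0; the data support H1.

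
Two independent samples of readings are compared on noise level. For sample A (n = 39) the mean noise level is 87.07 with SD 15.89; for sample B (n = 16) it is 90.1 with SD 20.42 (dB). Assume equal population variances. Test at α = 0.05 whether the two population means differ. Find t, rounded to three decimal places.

-0.590

Let group 1 = sample A, group 2 = sample B. H0: μ_1 = μ_2; H1: μ_1 ≠ μ_2 (two-sample pooled-variance t-test, two-sided).
s_p² = [(39−1)·15.89² + (16−1)·20.42²]/(39+16−2) = 299.044
t = (87.07 − 90.1)/√[299.044·(1/39 + 1/16)] = -0.590
df = n₁ + n₂ − 2 = 53
Two-sided p-value ≈ 0.558
Since p ≈ 0.558 > α = 0.05, fail to reject H0; the data do not provide sufficient evidence against H0.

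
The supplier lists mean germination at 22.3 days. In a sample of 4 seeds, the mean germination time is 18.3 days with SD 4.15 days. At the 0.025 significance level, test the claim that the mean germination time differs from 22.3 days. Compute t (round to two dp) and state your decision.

H0: μ = 22.3; H1: μ ≠ 22.3 (one-sample t-test, two-sided).
t = (x̄ − μ₀)/(s/√n) = (18.3 − 22.3)/(4.15/√4) = -1.93
df = n − 1 = 3
Two-sided p-value ≈ 0.150
Since p ≈ 0.150 > α = 0.025, fail to reject H0; the evidence is not statistically significant.

t = -1.93; fail to reject H0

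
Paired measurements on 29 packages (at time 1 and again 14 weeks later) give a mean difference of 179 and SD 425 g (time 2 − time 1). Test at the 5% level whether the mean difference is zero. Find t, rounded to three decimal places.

H0: μ_d = 0; H1: μ_d ≠ 0 (paired t-test on the differences, two-sided).
t = d̄/(s_d/√n) = 179/(425/√29) = 2.268
df = n − 1 = 28
Two-sided p-value ≈ 0.0312
Since p ≈ 0.0312 < α = 0.05, reject H0; the data support H1.

2.268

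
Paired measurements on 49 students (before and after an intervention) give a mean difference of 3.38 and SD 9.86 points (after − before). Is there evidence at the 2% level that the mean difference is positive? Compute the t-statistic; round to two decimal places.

2.40

H0: μ_d = 0; H1: μ_d > 0 (paired t-test on the differences, right-tailed).
t = d̄/(s_d/√n) = 3.38/(9.86/√49) = 2.40
df = n − 1 = 48
p-value = P(T ≥ 2.40) ≈ 0.0102
Since p ≈ 0.0102 < α = 0.02, reject H0; the evidence is statistically significant.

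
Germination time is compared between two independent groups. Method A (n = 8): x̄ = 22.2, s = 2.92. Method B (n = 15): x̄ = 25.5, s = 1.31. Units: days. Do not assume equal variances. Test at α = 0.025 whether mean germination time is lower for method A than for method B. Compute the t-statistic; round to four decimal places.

-3.0376

Let group 1 = method A, group 2 = method B. H0: μ_1 = μ_2; H1: μ_1 < μ_2 (Welch's two-sample t-test, left-tailed).
t = (x̄_1 − x̄_2)/√(s_1²/n_1 + s_2²/n_2) = (22.2 − 25.5)/√(2.92²/8 + 1.31²/15) = -3.0376
Welch–Satterthwaite df ≈ 8.53
p-value = P(T ≤ -3.0376) ≈ 0.007
Since p ≈ 0.007 < α = 0.025, reject H0; the evidence is statistically significant.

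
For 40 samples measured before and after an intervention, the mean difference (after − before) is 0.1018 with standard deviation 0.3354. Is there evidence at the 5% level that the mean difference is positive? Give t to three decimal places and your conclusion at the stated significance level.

t = 1.920; reject H0

H0: μ_d = 0; H1: μ_d > 0 (paired t-test on the differences, right-tailed).
t = d̄/(s_d/√n) = 0.1018/(0.3354/√40) = 1.920
df = n − 1 = 39
p-value = P(T ≥ 1.920) ≈ 0.031
Since p ≈ 0.031 < α = 0.05, reject H0; the data support H1.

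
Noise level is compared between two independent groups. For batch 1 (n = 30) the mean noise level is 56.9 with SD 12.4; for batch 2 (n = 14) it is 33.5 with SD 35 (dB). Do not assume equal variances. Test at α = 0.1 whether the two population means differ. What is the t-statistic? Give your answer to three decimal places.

Let group 1 = batch 1, group 2 = batch 2. H0: μ_1 = μ_2; H1: μ_1 ≠ μ_2 (Welch's two-sample t-test, two-sided).
t = (x̄_1 − x̄_2)/√(s_1²/n_1 + s_2²/n_2) = (56.9 − 33.5)/√(12.4²/30 + 35²/14) = 2.431
Welch–Satterthwaite df ≈ 14.55
Two-sided p-value ≈ 0.028
Since p ≈ 0.028 < α = 0.1, reject H0; the data support H1.

2.431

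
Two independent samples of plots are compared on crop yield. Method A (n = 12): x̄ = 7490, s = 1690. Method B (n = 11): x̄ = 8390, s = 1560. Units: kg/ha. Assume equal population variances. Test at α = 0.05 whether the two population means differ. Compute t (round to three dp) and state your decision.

t = -1.323; fail to reject H0

Let group 1 = method A, group 2 = method B. H0: μ_1 = μ_2; H1: μ_1 ≠ μ_2 (two-sample pooled-variance t-test, two-sided).
s_p² = [(12−1)·1690² + (11−1)·1560²]/(12+11−2) = 2654910
t = (7490 − 8390)/√[2654910·(1/12 + 1/11)] = -1.323
df = n₁ + n₂ − 2 = 21
Two-sided p-value ≈ 0.2000
Since p ≈ 0.2000 > α = 0.05, fail to reject H0; the data do not provide sufficient evidence against H0.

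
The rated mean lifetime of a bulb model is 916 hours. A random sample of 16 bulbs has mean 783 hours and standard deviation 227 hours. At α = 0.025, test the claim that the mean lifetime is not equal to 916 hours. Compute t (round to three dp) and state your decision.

H0: μ = 916; H1: μ ≠ 916 (one-sample t-test, two-sided).
t = (x̄ − μ₀)/(s/√n) = (783 − 916)/(227/√16) = -2.344
df = n − 1 = 15
Two-sided p-value ≈ 0.0333
Since p ≈ 0.0333 > α = 0.025, fail to reject H0; the data do not provide sufficient evidence against H0.

t = -2.344; fail to reject H0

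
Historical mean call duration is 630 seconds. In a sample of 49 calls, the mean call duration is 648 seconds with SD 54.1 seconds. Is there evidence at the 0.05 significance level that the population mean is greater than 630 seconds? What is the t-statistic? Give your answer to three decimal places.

2.329

H0: μ = 630; H1: μ > 630 (one-sample t-test, right-tailed).
t = (x̄ − μ₀)/(s/√n) = (648 − 630)/(54.1/√49) = 2.329
df = n − 1 = 48
p-value = P(T ≥ 2.329) ≈ 0.0121
Since p ≈ 0.0121 < α = 0.05, reject H0; the data support H1.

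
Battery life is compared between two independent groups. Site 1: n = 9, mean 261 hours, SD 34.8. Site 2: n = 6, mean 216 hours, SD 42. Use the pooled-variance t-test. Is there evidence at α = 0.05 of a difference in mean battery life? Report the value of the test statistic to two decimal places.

Let group 1 = site 1, group 2 = site 2. H0: μ_1 = μ_2; H1: μ_1 ≠ μ_2 (two-sample pooled-variance t-test, two-sided).
s_p² = [(9−1)·34.8² + (6−1)·42²]/(9+6−2) = 1423.72
t = (261 − 216)/√[1423.72·(1/9 + 1/6)] = 2.26
df = n₁ + n₂ − 2 = 13
Two-sided p-value ≈ 0.041
Since p ≈ 0.041 < α = 0.05, reject H0; the evidence is statistically significant.

2.26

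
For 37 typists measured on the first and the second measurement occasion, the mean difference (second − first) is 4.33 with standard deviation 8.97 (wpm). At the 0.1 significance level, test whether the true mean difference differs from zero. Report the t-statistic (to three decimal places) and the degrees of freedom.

H0: μ_d = 0; H1: μ_d ≠ 0 (paired t-test on the differences, two-sided).
t = d̄/(s_d/√n) = 4.33/(8.97/√37) = 2.936
df = n − 1 = 36
Two-sided p-value ≈ 0.006
Since p ≈ 0.006 < α = 0.1, reject H0; the data support H1.

t = 2.936, df = 36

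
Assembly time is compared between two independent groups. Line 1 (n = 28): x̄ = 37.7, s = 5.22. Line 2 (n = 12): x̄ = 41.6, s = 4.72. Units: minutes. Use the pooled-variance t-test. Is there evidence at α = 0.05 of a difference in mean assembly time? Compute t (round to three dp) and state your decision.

Let group 1 = line 1, group 2 = line 2. H0: μ_1 = μ_2; H1: μ_1 ≠ μ_2 (two-sample pooled-variance t-test, two-sided).
s_p² = [(28−1)·5.22² + (12−1)·4.72²]/(28+12−2) = 25.8097
t = (37.7 − 41.6)/√[25.8097·(1/28 + 1/12)] = -2.225
df = n₁ + n₂ − 2 = 38
Two-sided p-value ≈ 0.0321
Since p ≈ 0.0321 < α = 0.05, reject H0; the data support H1.

t = -2.225; reject H0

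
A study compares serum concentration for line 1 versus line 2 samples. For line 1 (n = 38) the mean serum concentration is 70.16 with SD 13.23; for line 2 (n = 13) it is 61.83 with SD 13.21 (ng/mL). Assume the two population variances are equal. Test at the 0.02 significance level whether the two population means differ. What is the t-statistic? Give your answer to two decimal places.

1.96

Let group 1 = line 1, group 2 = line 2. H0: μ_1 = μ_2; H1: μ_1 ≠ μ_2 (two-sample pooled-variance t-test, two-sided).
s_p² = [(38−1)·13.23² + (13−1)·13.21²]/(38+13−2) = 174.903
t = (70.16 − 61.83)/√[174.903·(1/38 + 1/13)] = 1.96
df = n₁ + n₂ − 2 = 49
Two-sided p-value ≈ 0.0557
Since p ≈ 0.0557 > α = 0.02, fail to reject H0; the data do not provide sufficient evidence against H0.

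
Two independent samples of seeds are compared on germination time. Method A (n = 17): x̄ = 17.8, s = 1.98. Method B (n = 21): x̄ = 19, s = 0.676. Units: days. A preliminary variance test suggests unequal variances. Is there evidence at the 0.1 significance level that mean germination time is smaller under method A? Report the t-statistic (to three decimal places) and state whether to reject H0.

t = -2.389; reject H0

Let group 1 = method A, group 2 = method B. H0: μ_1 = μ_2; H1: μ_1 < μ_2 (Welch's two-sample t-test, left-tailed).
t = (x̄_1 − x̄_2)/√(s_1²/n_1 + s_2²/n_2) = (17.8 − 19)/√(1.98²/17 + 0.676²/21) = -2.389
Welch–Satterthwaite df ≈ 19.03
p-value = P(T ≤ -2.389) ≈ 0.0137
Since p ≈ 0.0137 < α = 0.1, reject H0; the evidence is statistically significant.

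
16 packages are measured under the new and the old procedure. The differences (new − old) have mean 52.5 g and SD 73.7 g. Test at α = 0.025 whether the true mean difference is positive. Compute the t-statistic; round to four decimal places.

H0: μ_d = 0; H1: μ_d > 0 (paired t-test on the differences, right-tailed).
t = d̄/(s_d/√n) = 52.5/(73.7/√16) = 2.8494
df = n − 1 = 15
p-value = P(T ≥ 2.8494) ≈ 0.0061
Since p ≈ 0.0061 < α = 0.025, reject H0; the evidence is statistically significant.

2.8494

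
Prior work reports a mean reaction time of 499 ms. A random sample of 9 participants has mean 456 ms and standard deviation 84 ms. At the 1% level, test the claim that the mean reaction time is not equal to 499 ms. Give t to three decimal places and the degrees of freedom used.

H0: μ = 499; H1: μ ≠ 499 (one-sample t-test, two-sided).
t = (x̄ − μ₀)/(s/√n) = (456 − 499)/(84/√9) = -1.536
df = n − 1 = 8
Two-sided p-value ≈ 0.1632
Since p ≈ 0.1632 > α = 0.01, fail to reject H0; the data do not provide sufficient evidence against H0.

t = -1.536, df = 8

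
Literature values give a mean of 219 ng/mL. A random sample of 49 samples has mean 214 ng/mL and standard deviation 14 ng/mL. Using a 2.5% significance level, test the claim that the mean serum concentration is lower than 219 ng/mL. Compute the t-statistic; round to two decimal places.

-2.50

H0: μ = 219; H1: μ < 219 (one-sample t-test, left-tailed).
t = (x̄ − μ₀)/(s/√n) = (214 − 219)/(14/√49) = -2.50
df = n − 1 = 48
p-value = P(T ≤ -2.50) ≈ 0.008
Since p ≈ 0.008 < α = 0.025, reject H0; the evidence is statistically significant.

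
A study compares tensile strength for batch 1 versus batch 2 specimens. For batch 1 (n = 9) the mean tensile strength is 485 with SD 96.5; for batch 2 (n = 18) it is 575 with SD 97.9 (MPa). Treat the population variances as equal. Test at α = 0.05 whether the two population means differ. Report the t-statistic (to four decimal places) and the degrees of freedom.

Let group 1 = batch 1, group 2 = batch 2. H0: μ_1 = μ_2; H1: μ_1 ≠ μ_2 (two-sample pooled-variance t-test, two-sided).
s_p² = [(9−1)·96.5² + (18−1)·97.9²]/(9+18−2) = 9497.32
t = (485 − 575)/√[9497.32·(1/9 + 1/18)] = -2.2621
df = n₁ + n₂ − 2 = 25
Two-sided p-value ≈ 0.033
Since p ≈ 0.033 < α = 0.05, reject H0; the data support H1.

t = -2.2621, df = 25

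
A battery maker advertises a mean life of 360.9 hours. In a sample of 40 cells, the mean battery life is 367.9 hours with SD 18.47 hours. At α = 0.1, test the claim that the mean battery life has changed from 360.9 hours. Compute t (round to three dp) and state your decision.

H0: μ = 360.9; H1: μ ≠ 360.9 (one-sample t-test, two-sided).
t = (x̄ − μ₀)/(s/√n) = (367.9 − 360.9)/(18.47/√40) = 2.397
df = n − 1 = 39
Two-sided p-value ≈ 0.0214
Since p ≈ 0.0214 < α = 0.1, reject H0; the data support H1.

t = 2.397; reject H0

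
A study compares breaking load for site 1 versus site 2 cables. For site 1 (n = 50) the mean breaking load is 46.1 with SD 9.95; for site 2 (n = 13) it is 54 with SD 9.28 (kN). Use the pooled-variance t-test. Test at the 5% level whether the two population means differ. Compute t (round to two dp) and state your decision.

t = -2.58; reject H0

Let group 1 = site 1, group 2 = site 2. H0: μ_1 = μ_2; H1: μ_1 ≠ μ_2 (two-sample pooled-variance t-test, two-sided).
s_p² = [(50−1)·9.95² + (13−1)·9.28²]/(50+13−2) = 96.4679
t = (46.1 − 54)/√[96.4679·(1/50 + 1/13)] = -2.58
df = n₁ + n₂ − 2 = 61
Two-sided p-value ≈ 0.0122
Since p ≈ 0.0122 < α = 0.05, reject H0; the evidence is statistically significant.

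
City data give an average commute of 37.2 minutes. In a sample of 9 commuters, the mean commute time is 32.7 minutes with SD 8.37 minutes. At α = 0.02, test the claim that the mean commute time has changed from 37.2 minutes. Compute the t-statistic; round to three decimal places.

-1.613

H0: μ = 37.2; H1: μ ≠ 37.2 (one-sample t-test, two-sided).
t = (x̄ − μ₀)/(s/√n) = (32.7 − 37.2)/(8.37/√9) = -1.613
df = n − 1 = 8
Two-sided p-value ≈ 0.1454
Since p ≈ 0.1454 > α = 0.02, fail to reject H0; the data do not provide sufficient evidence against H0.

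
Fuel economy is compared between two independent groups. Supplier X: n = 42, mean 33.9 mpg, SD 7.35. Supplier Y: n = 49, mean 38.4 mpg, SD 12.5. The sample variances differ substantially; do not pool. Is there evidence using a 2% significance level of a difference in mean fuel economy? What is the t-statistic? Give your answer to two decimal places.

-2.13

Let group 1 = supplier X, group 2 = supplier Y. H0: μ_1 = μ_2; H1: μ_1 ≠ μ_2 (Welch's two-sample t-test, two-sided).
t = (x̄_1 − x̄_2)/√(s_1²/n_1 + s_2²/n_2) = (33.9 − 38.4)/√(7.35²/42 + 12.5²/49) = -2.13
Welch–Satterthwaite df ≈ 79.41
Two-sided p-value ≈ 0.0365
Since p ≈ 0.0365 > α = 0.02, fail to reject H0; the evidence is not statistically significant.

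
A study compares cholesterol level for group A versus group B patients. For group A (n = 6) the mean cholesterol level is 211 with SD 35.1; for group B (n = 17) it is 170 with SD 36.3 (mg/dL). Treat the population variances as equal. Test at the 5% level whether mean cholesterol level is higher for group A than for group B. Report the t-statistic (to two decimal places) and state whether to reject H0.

t = 2.40; reject H0

Let group 1 = group A, group 2 = group B. H0: μ_1 = μ_2; H1: μ_1 > μ_2 (two-sample pooled-variance t-test, right-tailed).
s_p² = [(6−1)·35.1² + (17−1)·36.3²]/(6+17−2) = 1297.29
t = (211 − 170)/√[1297.29·(1/6 + 1/17)] = 2.40
df = n₁ + n₂ − 2 = 21
p-value = P(T ≥ 2.40) ≈ 0.013
Since p ≈ 0.013 < α = 0.05, reject H0; the evidence is statistically significant.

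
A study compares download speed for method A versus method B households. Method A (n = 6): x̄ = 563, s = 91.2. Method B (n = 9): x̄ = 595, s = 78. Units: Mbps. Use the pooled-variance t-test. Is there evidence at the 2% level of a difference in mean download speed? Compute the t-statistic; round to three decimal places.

-0.729

Let group 1 = method A, group 2 = method B. H0: μ_1 = μ_2; H1: μ_1 ≠ μ_2 (two-sample pooled-variance t-test, two-sided).
s_p² = [(6−1)·91.2² + (9−1)·78²]/(6+9−2) = 6943.02
t = (563 − 595)/√[6943.02·(1/6 + 1/9)] = -0.729
df = n₁ + n₂ − 2 = 13
Two-sided p-value ≈ 0.4791
Since p ≈ 0.4791 > α = 0.02, fail to reject H0; the data do not provide sufficient evidence against H0.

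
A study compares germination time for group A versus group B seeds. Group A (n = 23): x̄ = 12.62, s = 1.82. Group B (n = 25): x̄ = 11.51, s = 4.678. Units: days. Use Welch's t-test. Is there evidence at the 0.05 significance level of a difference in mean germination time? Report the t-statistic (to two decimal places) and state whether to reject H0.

Let group 1 = group A, group 2 = group B. H0: μ_1 = μ_2; H1: μ_1 ≠ μ_2 (Welch's two-sample t-test, two-sided).
t = (x̄_1 − x̄_2)/√(s_1²/n_1 + s_2²/n_2) = (12.62 − 11.51)/√(1.82²/23 + 4.678²/25) = 1.10
Welch–Satterthwaite df ≈ 31.61
Two-sided p-value ≈ 0.2799
Since p ≈ 0.2799 > α = 0.05, fail to reject H0; the data do not provide sufficient evidence against H0.

t = 1.10; fail to reject H0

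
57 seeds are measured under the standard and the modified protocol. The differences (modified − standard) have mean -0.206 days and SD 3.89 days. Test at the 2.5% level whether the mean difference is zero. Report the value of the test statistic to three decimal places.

-0.400

H0: μ_d = 0; H1: μ_d ≠ 0 (paired t-test on the differences, two-sided).
t = d̄/(s_d/√n) = -0.206/(3.89/√57) = -0.400
df = n − 1 = 56
Two-sided p-value ≈ 0.6908
Since p ≈ 0.6908 > α = 0.025, fail to reject H0; the data do not provide sufficient evidence against H0.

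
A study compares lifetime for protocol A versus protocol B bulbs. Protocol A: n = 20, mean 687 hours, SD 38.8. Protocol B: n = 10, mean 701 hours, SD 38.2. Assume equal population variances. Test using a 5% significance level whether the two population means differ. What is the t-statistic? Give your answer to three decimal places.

Let group 1 = protocol A, group 2 = protocol B. H0: μ_1 = μ_2; H1: μ_1 ≠ μ_2 (two-sample pooled-variance t-test, two-sided).
s_p² = [(20−1)·38.8² + (10−1)·38.2²]/(20+10−2) = 1490.59
t = (687 − 701)/√[1490.59·(1/20 + 1/10)] = -0.936
df = n₁ + n₂ − 2 = 28
Two-sided p-value ≈ 0.357
Since p ≈ 0.357 > α = 0.05, fail to reject H0; the data do not provide sufficient evidence against H0.

-0.936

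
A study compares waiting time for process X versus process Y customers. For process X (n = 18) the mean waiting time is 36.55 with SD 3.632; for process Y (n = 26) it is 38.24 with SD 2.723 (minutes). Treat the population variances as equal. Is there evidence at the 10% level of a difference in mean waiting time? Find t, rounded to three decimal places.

-1.765

Let group 1 = process X, group 2 = process Y. H0: μ_1 = μ_2; H1: μ_1 ≠ μ_2 (two-sample pooled-variance t-test, two-sided).
s_p² = [(18−1)·3.632² + (26−1)·2.723²]/(18+26−2) = 9.75292
t = (36.55 − 38.24)/√[9.75292·(1/18 + 1/26)] = -1.765
df = n₁ + n₂ − 2 = 42
Two-sided p-value ≈ 0.0849
Since p ≈ 0.0849 < α = 0.1, reject H0; the evidence is statistically significant.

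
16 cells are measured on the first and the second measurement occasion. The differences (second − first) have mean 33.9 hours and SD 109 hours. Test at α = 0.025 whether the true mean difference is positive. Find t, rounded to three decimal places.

1.244

H0: μ_d = 0; H1: μ_d > 0 (paired t-test on the differences, right-tailed).
t = d̄/(s_d/√n) = 33.9/(109/√16) = 1.244
df = n − 1 = 15
p-value = P(T ≥ 1.244) ≈ 0.1163
Since p ≈ 0.1163 > α = 0.025, fail to reject H0; the data do not provide sufficient evidence against H0.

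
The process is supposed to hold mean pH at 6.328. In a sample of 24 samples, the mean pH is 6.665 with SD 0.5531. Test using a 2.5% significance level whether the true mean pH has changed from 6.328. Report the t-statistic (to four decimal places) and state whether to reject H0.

H0: μ = 6.328; H1: μ ≠ 6.328 (one-sample t-test, two-sided).
t = (x̄ − μ₀)/(s/√n) = (6.665 − 6.328)/(0.5531/√24) = 2.9849
df = n − 1 = 23
Two-sided p-value ≈ 0.0066
Since p ≈ 0.0066 < α = 0.025, reject H0; the data support H1.

t = 2.9849; reject H0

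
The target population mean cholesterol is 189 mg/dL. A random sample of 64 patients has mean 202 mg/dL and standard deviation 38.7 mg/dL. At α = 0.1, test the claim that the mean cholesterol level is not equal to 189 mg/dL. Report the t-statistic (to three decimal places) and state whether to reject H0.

t = 2.687; reject H0

H0: μ = 189; H1: μ ≠ 189 (one-sample t-test, two-sided).
t = (x̄ − μ₀)/(s/√n) = (202 − 189)/(38.7/√64) = 2.687
df = n − 1 = 63
Two-sided p-value ≈ 0.0092
Since p ≈ 0.0092 < α = 0.1, reject H0; the evidence is statistically significant.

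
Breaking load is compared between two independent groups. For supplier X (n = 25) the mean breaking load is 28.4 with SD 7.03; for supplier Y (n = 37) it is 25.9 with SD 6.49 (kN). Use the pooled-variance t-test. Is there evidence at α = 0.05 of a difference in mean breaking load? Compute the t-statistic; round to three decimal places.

1.439

Let group 1 = supplier X, group 2 = supplier Y. H0: μ_1 = μ_2; H1: μ_1 ≠ μ_2 (two-sample pooled-variance t-test, two-sided).
s_p² = [(25−1)·7.03² + (37−1)·6.49²]/(25+37−2) = 45.0404
t = (28.4 − 25.9)/√[45.0404·(1/25 + 1/37)] = 1.439
df = n₁ + n₂ − 2 = 60
Two-sided p-value ≈ 0.155
Since p ≈ 0.155 > α = 0.05, fail to reject H0; the data do not provide sufficient evidence against H0.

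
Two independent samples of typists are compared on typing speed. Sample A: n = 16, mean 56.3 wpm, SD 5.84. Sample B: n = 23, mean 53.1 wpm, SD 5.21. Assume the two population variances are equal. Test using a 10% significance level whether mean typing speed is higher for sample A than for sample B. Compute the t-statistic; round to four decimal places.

Let group 1 = sample A, group 2 = sample B. H0: μ_1 = μ_2; H1: μ_1 > μ_2 (two-sample pooled-variance t-test, right-tailed).
s_p² = [(16−1)·5.84² + (23−1)·5.21²]/(16+23−2) = 29.9663
t = (56.3 − 53.1)/√[29.9663·(1/16 + 1/23)] = 1.7957
df = n₁ + n₂ − 2 = 37
p-value = P(T ≥ 1.7957) ≈ 0.0404
Since p ≈ 0.0404 < α = 0.1, reject H0; the data support H1.

1.7957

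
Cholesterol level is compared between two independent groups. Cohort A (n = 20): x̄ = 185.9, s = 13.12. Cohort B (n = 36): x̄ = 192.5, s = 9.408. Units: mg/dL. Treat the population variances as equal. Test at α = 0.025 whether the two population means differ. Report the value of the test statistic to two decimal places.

-2.18

Let group 1 = cohort A, group 2 = cohort B. H0: μ_1 = μ_2; H1: μ_1 ≠ μ_2 (two-sample pooled-variance t-test, two-sided).
s_p² = [(20−1)·13.12² + (36−1)·9.408²]/(20+36−2) = 117.934
t = (185.9 − 192.5)/√[117.934·(1/20 + 1/36)] = -2.18
df = n₁ + n₂ − 2 = 54
Two-sided p-value ≈ 0.034
Since p ≈ 0.034 > α = 0.025, fail to reject H0; the data do not provide sufficient evidence against H0.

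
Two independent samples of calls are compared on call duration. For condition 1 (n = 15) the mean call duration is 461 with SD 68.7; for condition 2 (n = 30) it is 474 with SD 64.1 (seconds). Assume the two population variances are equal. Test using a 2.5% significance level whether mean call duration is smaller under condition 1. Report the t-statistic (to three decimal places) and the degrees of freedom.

Let group 1 = condition 1, group 2 = condition 2. H0: μ_1 = μ_2; H1: μ_1 < μ_2 (two-sample pooled-variance t-test, left-tailed).
s_p² = [(15−1)·68.7² + (30−1)·64.1²]/(15+30−2) = 4307.7
t = (461 − 474)/√[4307.7·(1/15 + 1/30)] = -0.626
df = n₁ + n₂ − 2 = 43
p-value = P(T ≤ -0.626) ≈ 0.267
Since p ≈ 0.267 > α = 0.025, fail to reject H0; the data do not provide sufficient evidence against H0.

t = -0.626, df = 43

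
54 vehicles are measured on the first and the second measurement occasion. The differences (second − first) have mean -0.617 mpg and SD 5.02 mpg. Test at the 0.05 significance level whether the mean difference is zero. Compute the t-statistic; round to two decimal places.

H0: μ_d = 0; H1: μ_d ≠ 0 (paired t-test on the differences, two-sided).
t = d̄/(s_d/√n) = -0.617/(5.02/√54) = -0.90
df = n − 1 = 53
Two-sided p-value ≈ 0.3705
Since p ≈ 0.3705 > α = 0.05, fail to reject H0; the evidence is not statistically significant.

-0.90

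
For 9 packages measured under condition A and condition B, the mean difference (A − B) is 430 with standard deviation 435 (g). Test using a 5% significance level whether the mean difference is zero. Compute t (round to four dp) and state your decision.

t = 2.9655; reject H0

H0: μ_d = 0; H1: μ_d ≠ 0 (paired t-test on the differences, two-sided).
t = d̄/(s_d/√n) = 430/(435/√9) = 2.9655
df = n − 1 = 8
Two-sided p-value ≈ 0.0180
Since p ≈ 0.0180 < α = 0.05, reject H0; the data support H1.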